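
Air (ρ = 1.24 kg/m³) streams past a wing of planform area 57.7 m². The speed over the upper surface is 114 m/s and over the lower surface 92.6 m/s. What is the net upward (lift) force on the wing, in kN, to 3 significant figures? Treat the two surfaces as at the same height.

The faster flow above has the lower pressure; Bernoulli (same height) gives ΔP = ½ρ(v_up² − v_low²).
ΔP = ½·1.24·(114² − 92.6²) = 2740 Pa.
Lift = ΔP · A = 2740 × 57.7 = 158000 N.

F = 158 kN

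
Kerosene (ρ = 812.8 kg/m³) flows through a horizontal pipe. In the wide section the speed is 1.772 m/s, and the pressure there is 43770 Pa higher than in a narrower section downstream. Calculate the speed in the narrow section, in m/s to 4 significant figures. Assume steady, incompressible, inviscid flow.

Along the level pipe P + ½ρv² is conserved, hence v₂² = v₁² + 2(P₁ − P₂)/ρ.
v₂ = √(1.772² + 2·43770/812.8) = √(3.140 + 107.7) = 10.53 m/s.

v₂ ≈ 10.53 m/s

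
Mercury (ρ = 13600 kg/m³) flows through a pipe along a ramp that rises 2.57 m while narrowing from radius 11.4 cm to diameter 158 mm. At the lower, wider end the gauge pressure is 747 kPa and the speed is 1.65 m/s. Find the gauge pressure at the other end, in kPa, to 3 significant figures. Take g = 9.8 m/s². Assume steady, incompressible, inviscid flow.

P₂ ≈ 343 kPa

Mass conservation (A₁v₁ = A₂v₂) gives v₂ = 1.65 × 408/196 = 3.44 m/s.
Applying Bernoulli between the two ends and solving for P₂: P₂ = P₁ + ½ρ(v₁² − v₂²) − ρgΔh.
P₂ = 747000 + ½·13600·(1.65² − 3.44²) − 13600·9.8·(+2.57) = 747000 + (-61800) − (343000) = 343000 Pa.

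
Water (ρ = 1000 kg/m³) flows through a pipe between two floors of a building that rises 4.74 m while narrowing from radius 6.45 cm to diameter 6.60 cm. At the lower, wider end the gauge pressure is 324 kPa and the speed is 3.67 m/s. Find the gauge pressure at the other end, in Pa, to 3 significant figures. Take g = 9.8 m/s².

P₂ ≈ 186000 Pa

By continuity, v₂ = v₁·A₁/A₂ = 3.67·(131/34.2) = 14.0 m/s.
Applying Bernoulli between the two ends and solving for P₂: P₂ = P₁ + ½ρ(v₁² − v₂²) − ρgΔh.
P₂ = 324000 + ½·1000·(3.67² − 14.0²) − 1000·9.8·(+4.74) = 324000 + (-91600) − (46500) = 186000 Pa.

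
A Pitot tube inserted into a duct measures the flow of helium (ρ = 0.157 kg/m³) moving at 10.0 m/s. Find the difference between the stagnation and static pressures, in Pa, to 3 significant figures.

ΔP = 7.85 Pa

Bernoulli between the free stream and the stagnation point: ½ρv² = P_stag − P_static.
ΔP = ½·0.157·10.0² = 7.85 Pa.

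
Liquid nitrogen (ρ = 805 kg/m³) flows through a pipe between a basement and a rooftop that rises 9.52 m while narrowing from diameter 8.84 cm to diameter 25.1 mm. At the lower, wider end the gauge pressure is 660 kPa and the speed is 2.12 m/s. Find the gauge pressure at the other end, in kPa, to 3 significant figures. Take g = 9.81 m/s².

308 kPa

Mass conservation (A₁v₁ = A₂v₂) gives v₂ = 2.12 × 61.4/4.95 = 26.3 m/s.
Bernoulli: P₁ + ½ρv₁² + ρg h₁ = P₂ + ½ρv₂² + ρg h₂, so P₂ = P₁ + ½ρ(v₁² − v₂²) − ρg(h₂ − h₁).
P₂ = 660000 + ½·805·(2.12² − 26.3²) − 805·9.81·(+9.52) = 660000 + (-277000) − (75200) = 308000 Pa.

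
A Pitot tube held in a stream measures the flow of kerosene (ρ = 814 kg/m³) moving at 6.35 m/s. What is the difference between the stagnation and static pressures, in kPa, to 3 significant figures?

ΔP = 16.4 kPa

The dynamic pressure equals the rise in static pressure at the stagnation point: ΔP = ½ρv².
ΔP = ½·814·6.35² = 16400 Pa.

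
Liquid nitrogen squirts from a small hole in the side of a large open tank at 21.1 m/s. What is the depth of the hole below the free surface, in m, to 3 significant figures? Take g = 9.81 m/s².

h ≈ 22.7 m

Torricelli: v = √(2gh), so h = v²/(2g).
h = 21.1²/(2·9.81) = 445/19.62 = 22.7 m.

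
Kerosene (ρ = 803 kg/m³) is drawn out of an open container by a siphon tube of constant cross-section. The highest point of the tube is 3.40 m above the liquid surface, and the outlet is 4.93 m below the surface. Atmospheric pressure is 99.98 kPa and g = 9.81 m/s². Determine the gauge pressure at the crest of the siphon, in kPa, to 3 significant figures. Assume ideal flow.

From the surface to the outlet (both open to atmosphere, surface at rest): v = √(2g·h_out) = √(2·9.81·4.93) = 9.83 m/s.
With constant cross-section the crest speed equals v; applying Bernoulli from the surface up to the crest, P_top = P_atm − ½ρv² − ρg·h_top.
P_top = 99980 − ½·803·9.83² − 803·9.81·3.40 = 34400 Pa. So P_gauge = P_top − P_atm = -65600 Pa.

-65.6 kPa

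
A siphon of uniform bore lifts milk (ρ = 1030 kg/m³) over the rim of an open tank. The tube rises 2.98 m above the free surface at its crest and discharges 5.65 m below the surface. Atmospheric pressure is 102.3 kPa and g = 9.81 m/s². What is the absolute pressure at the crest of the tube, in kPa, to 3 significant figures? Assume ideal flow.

15.1 kPa

Bernoulli surface→outlet gives ½v² = g·h_out, so v = √(2·9.81·5.65) = 10.5 m/s.
The bore is uniform, so the speed at the crest is the same v. Bernoulli surface→crest: P_atm = P_top + ½ρv² + ρg·h_top.
P_top = 102300 − ½·1030·10.5² − 1030·9.81·2.98 = 15100 Pa.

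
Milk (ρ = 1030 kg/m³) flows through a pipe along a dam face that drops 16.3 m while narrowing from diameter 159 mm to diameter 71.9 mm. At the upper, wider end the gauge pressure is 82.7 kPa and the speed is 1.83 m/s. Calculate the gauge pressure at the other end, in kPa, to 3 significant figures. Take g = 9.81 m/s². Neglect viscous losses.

P₂ ≈ 208 kPa

Continuity gives A₁v₁ = A₂v₂, so v₂ = (199 cm²)/(40.6 cm²) × 1.83 m/s = 8.95 m/s.
Energy conservation along the streamline gives P₂ = P₁ − ½ρ(v₂² − v₁²) − ρg(h₂ − h₁).
P₂ = 82700 + ½·1030·(1.83² − 8.95²) − 1030·9.81·(−16.3) = 82700 + (-39500) − (-165000) = 208000 Pa.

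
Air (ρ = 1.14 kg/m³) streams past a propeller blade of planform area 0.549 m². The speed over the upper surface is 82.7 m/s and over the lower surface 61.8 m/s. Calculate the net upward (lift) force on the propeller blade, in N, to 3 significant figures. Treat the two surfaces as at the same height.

F ≈ 945 N

With equal heights on the two surfaces, Bernoulli gives P_lower − P_upper = ½ρ(v_upper² − v_lower²).
ΔP = ½·1.14·(82.7² − 61.8²) = 1720 Pa.
Lift = ΔP · A = 1720 × 0.549 = 945 N.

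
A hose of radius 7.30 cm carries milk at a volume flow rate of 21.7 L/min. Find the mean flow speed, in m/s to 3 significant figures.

Q = 21.7 L/min = 0.000362 m³/s.
v = Q/A = 0.000362 / 0.0167 = 0.0216 m/s.

v = 0.0216 m/s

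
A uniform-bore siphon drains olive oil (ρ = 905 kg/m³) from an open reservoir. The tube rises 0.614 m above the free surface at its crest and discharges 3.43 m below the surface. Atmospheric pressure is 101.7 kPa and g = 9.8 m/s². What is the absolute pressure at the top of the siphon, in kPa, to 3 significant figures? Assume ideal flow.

P_top = 65.8 kPa

Bernoulli surface→outlet gives ½v² = g·h_out, so v = √(2·9.8·3.43) = 8.20 m/s.
The bore is uniform, so the speed at the crest is the same v. Bernoulli surface→crest: P_atm = P_top + ½ρv² + ρg·h_top.
P_top = 101700 − ½·905·8.20² − 905·9.8·0.614 = 65800 Pa.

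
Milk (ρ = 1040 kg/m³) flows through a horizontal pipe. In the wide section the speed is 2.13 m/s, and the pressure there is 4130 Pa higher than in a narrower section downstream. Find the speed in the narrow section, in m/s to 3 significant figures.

v₂ = 3.53 m/s

Horizontal Bernoulli: P₁ + ½ρv₁² = P₂ + ½ρv₂², so v₂² = v₁² + 2(P₁ − P₂)/ρ.
v₂ = √(2.13² + 2·4130/1040) = √(4.54 + 7.94) = 3.53 m/s.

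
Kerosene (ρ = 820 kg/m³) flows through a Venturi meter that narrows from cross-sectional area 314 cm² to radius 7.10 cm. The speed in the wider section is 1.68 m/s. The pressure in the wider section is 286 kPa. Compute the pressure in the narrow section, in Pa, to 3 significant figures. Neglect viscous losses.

By continuity, v₂ = v₁·A₁/A₂ = 1.68·(314/158) = 3.33 m/s.
With no height change, Bernoulli's equation is P₁ + ½ρv₁² = P₂ + ½ρv₂².
P₂ = P₁ − ½ρ(v₂² − v₁²) = 286000 − ½·820·(3.33² − 1.68²) = 286000 − 3390 = 283000 Pa.

P₂ = 283000 Pa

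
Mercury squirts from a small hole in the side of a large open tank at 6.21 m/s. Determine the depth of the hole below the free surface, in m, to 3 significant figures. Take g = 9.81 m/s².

For a small hole in a large open tank, ½v² = gh, giving h = v²/(2g).
h = 6.21²/(2·9.81) = 38.6/19.62 = 1.97 m.

h ≈ 1.97 m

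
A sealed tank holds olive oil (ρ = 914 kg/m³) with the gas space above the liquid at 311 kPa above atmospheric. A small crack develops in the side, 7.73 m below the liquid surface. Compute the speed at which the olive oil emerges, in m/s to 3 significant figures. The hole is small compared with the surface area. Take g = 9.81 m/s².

Take point 1 at the surface (v₁ ≈ 0) and point 2 at the hole (at atmospheric pressure). Bernoulli: P₁ + ρg h = P_atm + ½ρv₂².
With P₁ − P_atm = 311000 Pa, v₂ = √(2gh + 2ΔP/ρ) = √(2·9.81·7.73 + 2·311000/914) = 28.8 m/s.

v ≈ 28.8 m/s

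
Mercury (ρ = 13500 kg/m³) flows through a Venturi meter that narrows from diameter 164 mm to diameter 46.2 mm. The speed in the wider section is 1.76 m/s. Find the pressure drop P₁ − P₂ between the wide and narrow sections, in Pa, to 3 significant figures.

Mass conservation (A₁v₁ = A₂v₂) gives v₂ = 1.76 × 211/16.8 = 22.2 m/s.
Bernoulli (h₁ = h₂): P₁ − P₂ = ½ρ(v₂² − v₁²).
P₁ − P₂ = ½·13500·(22.2² − 1.76²) = ½·13500·489 = 3300000 Pa.

ΔP ≈ 3300000 Pa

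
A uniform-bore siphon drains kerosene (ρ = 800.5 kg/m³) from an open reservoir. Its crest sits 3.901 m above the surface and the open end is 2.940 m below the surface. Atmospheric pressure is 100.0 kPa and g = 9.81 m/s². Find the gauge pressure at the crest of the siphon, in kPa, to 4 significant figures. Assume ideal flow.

-53.72 kPa

From the surface to the outlet (both open to atmosphere, surface at rest): v = √(2g·h_out) = √(2·9.81·2.940) = 7.595 m/s.
With constant cross-section the crest speed equals v; applying Bernoulli from the surface up to the crest, P_top = P_atm − ½ρv² − ρg·h_top.
P_top = 100000 − ½·800.5·7.595² − 800.5·9.81·3.901 = 46280 Pa. So P_gauge = P_top − P_atm = -53720 Pa.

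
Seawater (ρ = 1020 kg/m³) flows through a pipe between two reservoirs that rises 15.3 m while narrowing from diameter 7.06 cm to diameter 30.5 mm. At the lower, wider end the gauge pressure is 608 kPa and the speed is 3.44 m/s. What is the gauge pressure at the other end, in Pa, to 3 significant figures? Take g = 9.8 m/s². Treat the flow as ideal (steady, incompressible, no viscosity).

Mass conservation (A₁v₁ = A₂v₂) gives v₂ = 3.44 × 39.1/7.31 = 18.4 m/s.
Applying Bernoulli between the two ends and solving for P₂: P₂ = P₁ + ½ρ(v₁² − v₂²) − ρgΔh.
P₂ = 608000 + ½·1020·(3.44² − 18.4²) − 1020·9.8·(+15.3) = 608000 + (-167000) − (153000) = 288000 Pa.

P₂ = 288000 Pa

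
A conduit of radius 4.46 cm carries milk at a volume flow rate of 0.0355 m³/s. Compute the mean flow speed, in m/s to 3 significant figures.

Q = 0.0355 m³/s = 0.0355 m³/s.
v = Q/A = 0.0355 / 0.00625 = 5.68 m/s.

5.68 m/s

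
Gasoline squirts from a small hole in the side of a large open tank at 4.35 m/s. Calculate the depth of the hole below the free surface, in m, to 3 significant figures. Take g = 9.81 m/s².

For a small hole in a large open tank, ½v² = gh, giving h = v²/(2g).
h = 4.35²/(2·9.81) = 18.9/19.62 = 0.964 m.

h ≈ 0.964 m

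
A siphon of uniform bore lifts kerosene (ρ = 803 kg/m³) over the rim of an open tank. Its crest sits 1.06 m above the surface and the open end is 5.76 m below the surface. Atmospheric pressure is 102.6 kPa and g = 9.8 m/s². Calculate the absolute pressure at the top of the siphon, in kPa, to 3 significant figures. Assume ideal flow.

48.9 kPa

The outlet speed comes from Torricelli: v = √(2g·5.76) = 10.6 m/s.
The bore is uniform, so the speed at the crest is the same v. Bernoulli surface→crest: P_atm = P_top + ½ρv² + ρg·h_top.
P_top = 102600 − ½·803·10.6² − 803·9.8·1.06 = 48900 Pa.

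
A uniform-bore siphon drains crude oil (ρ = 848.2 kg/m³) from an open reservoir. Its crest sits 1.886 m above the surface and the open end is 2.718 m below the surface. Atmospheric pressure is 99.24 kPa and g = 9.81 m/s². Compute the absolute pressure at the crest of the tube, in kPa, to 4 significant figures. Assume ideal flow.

The outlet speed comes from Torricelli: v = √(2g·2.718) = 7.303 m/s.
The bore is uniform, so the speed at the crest is the same v. Bernoulli surface→crest: P_atm = P_top + ½ρv² + ρg·h_top.
P_top = 99240 − ½·848.2·7.303² − 848.2·9.81·1.886 = 60930 Pa.

60.93 kPa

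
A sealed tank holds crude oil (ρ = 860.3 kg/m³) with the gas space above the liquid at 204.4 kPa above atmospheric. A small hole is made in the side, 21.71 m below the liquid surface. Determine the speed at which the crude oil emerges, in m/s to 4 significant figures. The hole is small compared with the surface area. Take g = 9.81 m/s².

30.02 m/s

Take point 1 at the surface (v₁ ≈ 0) and point 2 at the hole (at atmospheric pressure). Bernoulli: P₁ + ρg h = P_atm + ½ρv₂².
With P₁ − P_atm = 204400 Pa, v₂ = √(2gh + 2ΔP/ρ) = √(2·9.81·21.71 + 2·204400/860.3) = 30.02 m/s.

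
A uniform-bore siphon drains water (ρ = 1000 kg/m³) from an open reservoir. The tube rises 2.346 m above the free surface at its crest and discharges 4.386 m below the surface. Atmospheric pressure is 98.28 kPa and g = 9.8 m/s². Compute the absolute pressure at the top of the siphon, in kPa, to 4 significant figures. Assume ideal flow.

32.31 kPa

From the surface to the outlet (both open to atmosphere, surface at rest): v = √(2g·h_out) = √(2·9.8·4.386) = 9.272 m/s.
The bore is uniform, so the speed at the crest is the same v. Bernoulli surface→crest: P_atm = P_top + ½ρv² + ρg·h_top.
P_top = 98280 − ½·1000·9.272² − 1000·9.8·2.346 = 32310 Pa.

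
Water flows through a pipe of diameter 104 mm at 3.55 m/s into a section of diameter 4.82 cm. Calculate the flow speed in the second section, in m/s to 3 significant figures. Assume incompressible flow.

v₂ ≈ 16.5 m/s

The volume flow rate is constant, so v₂ = (A₁/A₂)v₁ = (84.9/18.2)·3.55 = 16.5 m/s.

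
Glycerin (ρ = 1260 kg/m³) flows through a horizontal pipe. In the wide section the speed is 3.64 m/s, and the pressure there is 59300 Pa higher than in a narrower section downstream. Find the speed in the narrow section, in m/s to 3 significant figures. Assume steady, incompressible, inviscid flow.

Along the level pipe P + ½ρv² is conserved, hence v₂² = v₁² + 2(P₁ − P₂)/ρ.
v₂ = √(3.64² + 2·59300/1260) = √(13.2 + 94.1) = 10.4 m/s.

10.4 m/s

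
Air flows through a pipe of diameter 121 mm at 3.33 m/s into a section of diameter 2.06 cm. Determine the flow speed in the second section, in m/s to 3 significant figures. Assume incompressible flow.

The volume flow rate is constant, so v₂ = (A₁/A₂)v₁ = (115/3.33)·3.33 = 115 m/s.

v₂ = 115 m/s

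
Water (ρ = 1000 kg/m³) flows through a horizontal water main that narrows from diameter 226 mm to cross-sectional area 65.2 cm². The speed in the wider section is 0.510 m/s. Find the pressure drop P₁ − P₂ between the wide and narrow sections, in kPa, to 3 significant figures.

ΔP ≈ 4.79 kPa

By continuity, v₂ = v₁·A₁/A₂ = 0.510·(401/65.2) = 3.14 m/s.
Along the horizontal streamline, P + ½ρv² is constant.
P₁ − P₂ = ½·1000·(3.14² − 0.510²) = ½·1000·9.59 = 4790 Pa.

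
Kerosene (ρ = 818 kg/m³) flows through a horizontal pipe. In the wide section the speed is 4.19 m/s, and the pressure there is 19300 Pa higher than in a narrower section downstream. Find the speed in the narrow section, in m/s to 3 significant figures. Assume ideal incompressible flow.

With h₁ = h₂, rearranging Bernoulli gives v₂ = √(v₁² + 2ΔP/ρ).
v₂ = √(4.19² + 2·19300/818) = √(17.6 + 47.2) = 8.05 m/s.

v₂ = 8.05 m/s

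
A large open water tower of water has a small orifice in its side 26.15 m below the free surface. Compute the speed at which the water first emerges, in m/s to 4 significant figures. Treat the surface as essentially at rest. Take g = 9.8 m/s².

Bernoulli from surface to hole (P equal, v_surface ≈ 0): v = √(2gh) = √(2×9.8×26.15) = 22.64 m/s.

22.64 m/s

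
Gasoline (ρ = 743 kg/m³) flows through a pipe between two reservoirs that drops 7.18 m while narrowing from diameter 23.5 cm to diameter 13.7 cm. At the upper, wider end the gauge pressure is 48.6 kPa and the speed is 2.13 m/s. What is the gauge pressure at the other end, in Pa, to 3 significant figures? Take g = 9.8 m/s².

88000 Pa

The volume flow rate is constant, so v₂ = (A₁/A₂)v₁ = (434/147)·2.13 = 6.27 m/s.
Bernoulli: P₁ + ½ρv₁² + ρg h₁ = P₂ + ½ρv₂² + ρg h₂, so P₂ = P₁ + ½ρ(v₁² − v₂²) − ρg(h₂ − h₁).
P₂ = 48600 + ½·743·(2.13² − 6.27²) − 743·9.8·(−7.18) = 48600 + (-12900) − (-52300) = 88000 Pa.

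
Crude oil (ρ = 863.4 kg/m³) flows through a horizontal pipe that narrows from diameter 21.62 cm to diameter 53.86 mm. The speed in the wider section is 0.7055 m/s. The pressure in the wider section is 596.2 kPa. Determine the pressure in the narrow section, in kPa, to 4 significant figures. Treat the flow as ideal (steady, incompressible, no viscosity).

P₂ = 540.6 kPa

The volume flow rate is constant, so v₂ = (A₁/A₂)v₁ = (367.1/22.78)·0.7055 = 11.37 m/s.
Along the horizontal streamline, P + ½ρv² is constant.
P₂ = P₁ − ½ρ(v₂² − v₁²) = 596200 − ½·863.4·(11.37² − 0.7055²) = 596200 − 55570 = 540600 Pa.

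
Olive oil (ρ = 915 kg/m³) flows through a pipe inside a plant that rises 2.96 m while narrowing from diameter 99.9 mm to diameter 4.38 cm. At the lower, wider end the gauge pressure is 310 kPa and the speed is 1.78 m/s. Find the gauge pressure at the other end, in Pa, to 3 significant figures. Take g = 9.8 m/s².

P₂ ≈ 246000 Pa

By continuity, v₂ = v₁·A₁/A₂ = 1.78·(78.4/15.1) = 9.26 m/s.
Energy conservation along the streamline gives P₂ = P₁ − ½ρ(v₂² − v₁²) − ρg(h₂ − h₁).
P₂ = 310000 + ½·915·(1.78² − 9.26²) − 915·9.8·(+2.96) = 310000 + (-37800) − (26500) = 246000 Pa.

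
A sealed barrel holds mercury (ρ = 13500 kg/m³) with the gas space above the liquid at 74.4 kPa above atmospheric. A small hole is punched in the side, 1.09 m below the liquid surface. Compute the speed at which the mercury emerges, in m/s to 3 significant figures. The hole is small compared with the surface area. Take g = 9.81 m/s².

v ≈ 5.69 m/s

Take point 1 at the surface (v₁ ≈ 0) and point 2 at the hole (at atmospheric pressure). Bernoulli: P₁ + ρg h = P_atm + ½ρv₂².
With P₁ − P_atm = 74400 Pa, v₂ = √(2gh + 2ΔP/ρ) = √(2·9.81·1.09 + 2·74400/13500) = 5.69 m/s.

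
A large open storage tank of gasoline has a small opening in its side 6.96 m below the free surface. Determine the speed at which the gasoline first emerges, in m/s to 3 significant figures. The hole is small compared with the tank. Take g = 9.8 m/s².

With the surface at rest and both surface and jet at atmospheric pressure, Bernoulli gives ρg h = ½ρv², so v = √(2gh) = √(2·9.8·6.96) = 11.7 m/s.

11.7 m/s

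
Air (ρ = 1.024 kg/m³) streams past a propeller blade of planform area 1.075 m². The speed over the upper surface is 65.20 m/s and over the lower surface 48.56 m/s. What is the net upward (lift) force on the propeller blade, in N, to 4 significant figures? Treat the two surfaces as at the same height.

1042 N

With equal heights on the two surfaces, Bernoulli gives P_lower − P_upper = ½ρ(v_upper² − v_lower²).
ΔP = ½·1.024·(65.20² − 48.56²) = 969.2 Pa.
Lift = ΔP · A = 969.2 × 1.075 = 1042 N.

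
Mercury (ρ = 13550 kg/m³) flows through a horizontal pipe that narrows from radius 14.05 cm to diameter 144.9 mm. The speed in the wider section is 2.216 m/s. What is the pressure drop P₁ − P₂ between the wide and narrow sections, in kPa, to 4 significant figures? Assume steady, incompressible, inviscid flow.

The volume flow rate is constant, so v₂ = (A₁/A₂)v₁ = (620.2/164.9)·2.216 = 8.334 m/s.
Bernoulli (h₁ = h₂): P₁ − P₂ = ½ρ(v₂² − v₁²).
P₁ − P₂ = ½·13550·(8.334² − 2.216²) = ½·13550·64.54 = 437300 Pa.

437.3 kPa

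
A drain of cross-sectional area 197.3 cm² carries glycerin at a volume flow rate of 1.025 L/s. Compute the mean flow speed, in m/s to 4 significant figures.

Q = 1.025 L/s = 0.001025 m³/s.
v = Q/A = 0.001025 / 0.01973 = 0.05195 m/s.

v = 0.05195 m/s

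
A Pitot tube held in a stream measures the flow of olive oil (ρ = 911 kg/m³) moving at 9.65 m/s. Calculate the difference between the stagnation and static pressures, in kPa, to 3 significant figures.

ΔP ≈ 42.4 kPa

At the stagnation point the flow is brought to rest, so Bernoulli gives P_stag − P_static = ½ρv².
ΔP = ½·911·9.65² = 42400 Pa.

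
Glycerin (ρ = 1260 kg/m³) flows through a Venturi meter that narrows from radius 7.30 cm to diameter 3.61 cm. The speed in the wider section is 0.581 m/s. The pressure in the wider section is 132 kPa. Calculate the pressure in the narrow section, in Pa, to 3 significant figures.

The volume flow rate is constant, so v₂ = (A₁/A₂)v₁ = (167/10.2)·0.581 = 9.50 m/s.
Bernoulli (h₁ = h₂): P₁ − P₂ = ½ρ(v₂² − v₁²).
P₂ = P₁ − ½ρ(v₂² − v₁²) = 132000 − ½·1260·(9.50² − 0.581²) = 132000 − 56700 = 75300 Pa.

P₂ ≈ 75300 Pa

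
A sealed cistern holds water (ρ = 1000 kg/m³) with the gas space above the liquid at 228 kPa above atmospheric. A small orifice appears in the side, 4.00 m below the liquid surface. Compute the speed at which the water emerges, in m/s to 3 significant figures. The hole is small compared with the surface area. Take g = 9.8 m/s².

23.1 m/s

Take point 1 at the surface (v₁ ≈ 0) and point 2 at the hole (at atmospheric pressure). Bernoulli: P₁ + ρg h = P_atm + ½ρv₂².
With P₁ − P_atm = 228000 Pa, v₂ = √(2gh + 2ΔP/ρ) = √(2·9.8·4.00 + 2·228000/1000) = 23.1 m/s.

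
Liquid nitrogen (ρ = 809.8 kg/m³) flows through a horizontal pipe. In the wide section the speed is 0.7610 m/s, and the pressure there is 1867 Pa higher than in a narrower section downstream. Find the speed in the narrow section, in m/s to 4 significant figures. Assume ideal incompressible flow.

v₂ ≈ 2.278 m/s

Along the level pipe P + ½ρv² is conserved, hence v₂² = v₁² + 2(P₁ − P₂)/ρ.
v₂ = √(0.7610² + 2·1867/809.8) = √(0.5791 + 4.611) = 2.278 m/s.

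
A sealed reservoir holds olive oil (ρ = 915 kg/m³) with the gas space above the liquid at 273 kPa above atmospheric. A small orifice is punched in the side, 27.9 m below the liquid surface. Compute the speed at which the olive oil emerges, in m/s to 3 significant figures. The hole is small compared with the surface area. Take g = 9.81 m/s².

33.8 m/s

Take point 1 at the surface (v₁ ≈ 0) and point 2 at the hole (at atmospheric pressure). Bernoulli: P₁ + ρg h = P_atm + ½ρv₂².
With P₁ − P_atm = 273000 Pa, v₂ = √(2gh + 2ΔP/ρ) = √(2·9.81·27.9 + 2·273000/915) = 33.8 m/s.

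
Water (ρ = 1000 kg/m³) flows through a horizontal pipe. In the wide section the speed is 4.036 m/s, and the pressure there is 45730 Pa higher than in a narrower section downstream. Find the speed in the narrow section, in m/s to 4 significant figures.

v₂ ≈ 10.38 m/s

Horizontal Bernoulli: P₁ + ½ρv₁² = P₂ + ½ρv₂², so v₂² = v₁² + 2(P₁ − P₂)/ρ.
v₂ = √(4.036² + 2·45730/1000) = √(16.29 + 91.46) = 10.38 m/s.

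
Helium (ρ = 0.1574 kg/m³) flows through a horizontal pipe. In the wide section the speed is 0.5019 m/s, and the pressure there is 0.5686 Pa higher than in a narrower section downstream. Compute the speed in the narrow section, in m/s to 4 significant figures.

v₂ = 2.734 m/s

With h₁ = h₂, rearranging Bernoulli gives v₂ = √(v₁² + 2ΔP/ρ).
v₂ = √(0.5019² + 2·0.5686/0.1574) = √(0.2519 + 7.225) = 2.734 m/s.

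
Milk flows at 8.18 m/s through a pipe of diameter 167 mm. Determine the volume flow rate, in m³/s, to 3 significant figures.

0.179 m³/s

Q = A·v = 0.0219 m² × 8.18 m/s = 0.179 m³/s.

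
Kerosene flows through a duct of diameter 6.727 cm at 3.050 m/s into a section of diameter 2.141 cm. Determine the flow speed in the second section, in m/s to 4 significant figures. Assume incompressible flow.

v₂ ≈ 30.11 m/s

The volume flow rate is constant, so v₂ = (A₁/A₂)v₁ = (35.54/3.600)·3.050 = 30.11 m/s.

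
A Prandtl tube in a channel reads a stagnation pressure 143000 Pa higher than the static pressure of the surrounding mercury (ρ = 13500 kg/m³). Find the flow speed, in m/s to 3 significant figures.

4.60 m/s

At the stagnation point the flow is brought to rest, so Bernoulli gives P_stag − P_static = ½ρv².
v = √(2ΔP/ρ) = √(2·143000/13500) = 4.60 m/s.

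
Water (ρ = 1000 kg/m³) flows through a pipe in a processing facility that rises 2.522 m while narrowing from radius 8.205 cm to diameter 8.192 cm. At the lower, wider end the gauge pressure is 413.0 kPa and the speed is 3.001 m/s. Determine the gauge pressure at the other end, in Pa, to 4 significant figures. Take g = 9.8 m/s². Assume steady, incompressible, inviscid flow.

320300 Pa

By continuity, v₂ = v₁·A₁/A₂ = 3.001·(211.5/52.71) = 12.04 m/s.
Energy conservation along the streamline gives P₂ = P₁ − ½ρ(v₂² − v₁²) − ρg(h₂ − h₁).
P₂ = 413000 + ½·1000·(3.001² − 12.04²) − 1000·9.8·(+2.522) = 413000 + (-68000) − (24720) = 320300 Pa.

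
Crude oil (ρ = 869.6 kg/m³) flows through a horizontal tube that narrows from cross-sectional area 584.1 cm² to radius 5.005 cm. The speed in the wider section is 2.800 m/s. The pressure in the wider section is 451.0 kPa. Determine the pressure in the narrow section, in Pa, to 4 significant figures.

266600 Pa

By continuity, v₂ = v₁·A₁/A₂ = 2.800·(584.1/78.70) = 20.78 m/s.
The pipe is horizontal, so Bernoulli reduces to P₁ + ½ρv₁² = P₂ + ½ρv₂².
P₂ = P₁ − ½ρ(v₂² − v₁²) = 451000 − ½·869.6·(20.78² − 2.800²) = 451000 − 184400 = 266600 Pa.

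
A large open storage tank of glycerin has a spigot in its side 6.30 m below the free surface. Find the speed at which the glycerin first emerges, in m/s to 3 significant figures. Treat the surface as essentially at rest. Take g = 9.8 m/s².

11.1 m/s

With the surface at rest and both surface and jet at atmospheric pressure, Bernoulli gives ρg h = ½ρv², so v = √(2gh) = √(2·9.8·6.30) = 11.1 m/s.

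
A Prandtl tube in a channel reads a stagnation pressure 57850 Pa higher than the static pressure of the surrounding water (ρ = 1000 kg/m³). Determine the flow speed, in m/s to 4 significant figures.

The dynamic pressure equals the rise in static pressure at the stagnation point: ΔP = ½ρv².
v = √(2ΔP/ρ) = √(2·57850/1000) = 10.76 m/s.

10.76 m/s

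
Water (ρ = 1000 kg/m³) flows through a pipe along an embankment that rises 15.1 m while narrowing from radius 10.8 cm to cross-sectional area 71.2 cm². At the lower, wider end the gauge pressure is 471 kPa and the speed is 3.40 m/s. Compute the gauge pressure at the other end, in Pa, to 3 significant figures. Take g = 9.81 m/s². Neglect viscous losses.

The volume flow rate is constant, so v₂ = (A₁/A₂)v₁ = (366/71.2)·3.40 = 17.5 m/s.
Energy conservation along the streamline gives P₂ = P₁ − ½ρ(v₂² − v₁²) − ρg(h₂ − h₁).
P₂ = 471000 + ½·1000·(3.40² − 17.5²) − 1000·9.81·(+15.1) = 471000 + (-147000) − (148000) = 176000 Pa.

P₂ = 176000 Pa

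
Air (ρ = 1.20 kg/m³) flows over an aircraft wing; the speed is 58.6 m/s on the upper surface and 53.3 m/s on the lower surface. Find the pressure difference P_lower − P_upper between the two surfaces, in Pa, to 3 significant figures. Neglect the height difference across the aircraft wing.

Bernoulli (same height): P_lower − P_upper = ½ρ(v_upper² − v_lower²).
ΔP = ½·1.20·(58.6² − 53.3²) = 356 Pa.

ΔP ≈ 356 Pa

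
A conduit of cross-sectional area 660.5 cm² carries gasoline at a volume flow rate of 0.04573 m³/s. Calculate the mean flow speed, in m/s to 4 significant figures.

Q = 0.04573 m³/s = 0.04573 m³/s.
v = Q/A = 0.04573 / 0.06605 = 0.6924 m/s.

v ≈ 0.6924 m/s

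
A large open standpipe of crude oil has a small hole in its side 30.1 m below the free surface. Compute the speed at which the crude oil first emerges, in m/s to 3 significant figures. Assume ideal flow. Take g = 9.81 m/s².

With the surface at rest and both surface and jet at atmospheric pressure, Bernoulli gives ρg h = ½ρv², so v = √(2gh) = √(2·9.81·30.1) = 24.3 m/s.

v = 24.3 m/s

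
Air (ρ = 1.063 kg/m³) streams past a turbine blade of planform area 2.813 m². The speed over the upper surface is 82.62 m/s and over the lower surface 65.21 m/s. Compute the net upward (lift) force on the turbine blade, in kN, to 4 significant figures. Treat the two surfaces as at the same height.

F ≈ 3.848 kN

From P + ½ρv² = const at equal height, P_low − P_up = ½ρ(v_up² − v_low²).
ΔP = ½·1.063·(82.62² − 65.21²) = 1368 Pa.
Lift = ΔP · A = 1368 × 2.813 = 3848 N.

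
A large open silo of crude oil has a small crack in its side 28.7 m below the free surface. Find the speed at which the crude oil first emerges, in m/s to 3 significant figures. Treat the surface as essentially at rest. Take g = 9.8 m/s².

v = 23.7 m/s

Torricelli's result v = √(2gh) gives v = √(2·9.8·28.7) = 23.7 m/s.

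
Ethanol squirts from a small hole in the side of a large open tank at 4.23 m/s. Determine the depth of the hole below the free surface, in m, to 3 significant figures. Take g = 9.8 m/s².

h ≈ 0.913 m

Inverting v = √(2gh) gives h = v² / 2g.
h = 4.23²/(2·9.8) = 17.9/19.60 = 0.913 m.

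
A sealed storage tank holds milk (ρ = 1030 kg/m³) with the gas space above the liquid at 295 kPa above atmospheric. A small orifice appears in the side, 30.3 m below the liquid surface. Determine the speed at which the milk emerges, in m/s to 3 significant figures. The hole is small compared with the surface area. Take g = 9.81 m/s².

v = 34.2 m/s

Take point 1 at the surface (v₁ ≈ 0) and point 2 at the hole (at atmospheric pressure). Bernoulli: P₁ + ρg h = P_atm + ½ρv₂².
With P₁ − P_atm = 295000 Pa, v₂ = √(2gh + 2ΔP/ρ) = √(2·9.81·30.3 + 2·295000/1030) = 34.2 m/s.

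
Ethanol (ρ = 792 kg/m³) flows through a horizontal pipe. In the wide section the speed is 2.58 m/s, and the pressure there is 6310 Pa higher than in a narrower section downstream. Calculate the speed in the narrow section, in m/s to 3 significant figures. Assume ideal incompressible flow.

v₂ ≈ 4.75 m/s

Along the level pipe P + ½ρv² is conserved, hence v₂² = v₁² + 2(P₁ − P₂)/ρ.
v₂ = √(2.58² + 2·6310/792) = √(6.66 + 15.9) = 4.75 m/s.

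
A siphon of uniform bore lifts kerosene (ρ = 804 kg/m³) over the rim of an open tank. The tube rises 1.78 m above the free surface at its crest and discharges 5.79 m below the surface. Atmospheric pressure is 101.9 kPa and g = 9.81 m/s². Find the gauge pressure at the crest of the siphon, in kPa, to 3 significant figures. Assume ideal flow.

Bernoulli surface→outlet gives ½v² = g·h_out, so v = √(2·9.81·5.79) = 10.7 m/s.
Continuity keeps v the same throughout the tube; from surface to crest, P_atm + 0 = P_top + ½ρv² + ρg·h_top.
P_top = 101900 − ½·804·10.7² − 804·9.81·1.78 = 42200 Pa. So P_gauge = P_top − P_atm = -59700 Pa.

P_gauge ≈ -59.7 kPa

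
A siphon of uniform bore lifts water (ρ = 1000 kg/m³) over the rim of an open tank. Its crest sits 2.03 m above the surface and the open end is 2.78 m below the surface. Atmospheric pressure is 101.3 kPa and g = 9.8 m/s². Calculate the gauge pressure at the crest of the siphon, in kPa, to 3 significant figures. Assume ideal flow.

Bernoulli surface→outlet gives ½v² = g·h_out, so v = √(2·9.8·2.78) = 7.38 m/s.
The bore is uniform, so the speed at the crest is the same v. Bernoulli surface→crest: P_atm = P_top + ½ρv² + ρg·h_top.
P_top = 101300 − ½·1000·7.38² − 1000·9.8·2.03 = 54200 Pa. So P_gauge = P_top − P_atm = -47100 Pa.

P_gauge ≈ -47.1 kPa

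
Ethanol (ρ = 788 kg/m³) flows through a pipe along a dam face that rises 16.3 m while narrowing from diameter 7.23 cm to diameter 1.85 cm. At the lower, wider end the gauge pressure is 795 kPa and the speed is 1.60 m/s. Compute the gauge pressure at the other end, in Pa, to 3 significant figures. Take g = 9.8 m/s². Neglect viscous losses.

P₂ ≈ 435000 Pa

The volume flow rate is constant, so v₂ = (A₁/A₂)v₁ = (41.1/2.69)·1.60 = 24.4 m/s.
Energy conservation along the streamline gives P₂ = P₁ − ½ρ(v₂² − v₁²) − ρg(h₂ − h₁).
P₂ = 795000 + ½·788·(1.60² − 24.4²) − 788·9.8·(+16.3) = 795000 + (-234000) − (126000) = 435000 Pa.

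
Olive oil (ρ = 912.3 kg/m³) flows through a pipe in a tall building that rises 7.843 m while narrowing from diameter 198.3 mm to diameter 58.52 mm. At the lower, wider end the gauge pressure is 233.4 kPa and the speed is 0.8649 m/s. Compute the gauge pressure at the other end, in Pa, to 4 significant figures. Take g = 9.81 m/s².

Mass conservation (A₁v₁ = A₂v₂) gives v₂ = 0.8649 × 308.8/26.90 = 9.931 m/s.
Energy conservation along the streamline gives P₂ = P₁ − ½ρ(v₂² − v₁²) − ρg(h₂ − h₁).
P₂ = 233400 + ½·912.3·(0.8649² − 9.931²) − 912.3·9.81·(+7.843) = 233400 + (-44650) − (70190) = 118600 Pa.

P₂ ≈ 118600 Pa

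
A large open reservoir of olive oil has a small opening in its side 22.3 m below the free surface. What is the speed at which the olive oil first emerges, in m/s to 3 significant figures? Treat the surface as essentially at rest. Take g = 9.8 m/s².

20.9 m/s

Bernoulli from surface to hole (P equal, v_surface ≈ 0): v = √(2gh) = √(2×9.8×22.3) = 20.9 m/s.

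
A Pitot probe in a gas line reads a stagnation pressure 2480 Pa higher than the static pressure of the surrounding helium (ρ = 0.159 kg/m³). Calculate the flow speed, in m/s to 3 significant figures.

At the stagnation point the flow is brought to rest, so Bernoulli gives P_stag − P_static = ½ρv².
v = √(2ΔP/ρ) = √(2·2480/0.159) = 177 m/s.

177 m/s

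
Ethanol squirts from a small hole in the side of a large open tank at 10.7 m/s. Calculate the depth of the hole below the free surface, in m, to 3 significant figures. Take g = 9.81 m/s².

5.84 m

For a small hole in a large open tank, ½v² = gh, giving h = v²/(2g).
h = 10.7²/(2·9.81) = 114/19.62 = 5.84 m.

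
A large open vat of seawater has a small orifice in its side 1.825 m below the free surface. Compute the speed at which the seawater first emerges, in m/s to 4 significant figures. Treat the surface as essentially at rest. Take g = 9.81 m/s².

Bernoulli from surface to hole (P equal, v_surface ≈ 0): v = √(2gh) = √(2×9.81×1.825) = 5.984 m/s.

5.984 m/s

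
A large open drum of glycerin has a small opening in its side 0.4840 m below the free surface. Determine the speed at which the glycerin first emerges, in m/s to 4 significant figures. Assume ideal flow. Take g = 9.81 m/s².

v = 3.082 m/s

With the surface at rest and both surface and jet at atmospheric pressure, Bernoulli gives ρg h = ½ρv², so v = √(2gh) = √(2·9.81·0.4840) = 3.082 m/s.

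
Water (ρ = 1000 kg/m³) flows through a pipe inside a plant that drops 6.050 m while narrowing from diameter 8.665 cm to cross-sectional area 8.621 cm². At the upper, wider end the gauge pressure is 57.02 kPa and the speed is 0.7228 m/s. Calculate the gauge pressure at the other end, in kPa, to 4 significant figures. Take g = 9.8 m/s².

P₂ = 104.3 kPa

Mass conservation (A₁v₁ = A₂v₂) gives v₂ = 0.7228 × 58.97/8.621 = 4.944 m/s.
Applying Bernoulli between the two ends and solving for P₂: P₂ = P₁ + ½ρ(v₁² − v₂²) − ρgΔh.
P₂ = 57020 + ½·1000·(0.7228² − 4.944²) − 1000·9.8·(−6.050) = 57020 + (-11960) − (-59290) = 104300 Pa.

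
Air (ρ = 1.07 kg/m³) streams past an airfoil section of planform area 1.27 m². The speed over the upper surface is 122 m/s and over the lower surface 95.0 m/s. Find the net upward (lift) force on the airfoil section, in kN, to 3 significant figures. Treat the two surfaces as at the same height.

From P + ½ρv² = const at equal height, P_low − P_up = ½ρ(v_up² − v_low²).
ΔP = ½·1.07·(122² − 95.0²) = 3130 Pa.
Lift = ΔP · A = 3130 × 1.27 = 3980 N.

F ≈ 3.98 kN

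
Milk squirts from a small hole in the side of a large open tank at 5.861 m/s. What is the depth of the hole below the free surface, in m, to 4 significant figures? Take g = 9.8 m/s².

Torricelli: v = √(2gh), so h = v²/(2g).
h = 5.861²/(2·9.8) = 34.35/19.60 = 1.753 m.

h ≈ 1.753 m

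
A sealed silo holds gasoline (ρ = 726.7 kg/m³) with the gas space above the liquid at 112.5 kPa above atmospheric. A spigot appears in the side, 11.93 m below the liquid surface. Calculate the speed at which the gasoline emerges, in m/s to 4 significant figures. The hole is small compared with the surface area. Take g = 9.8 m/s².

Take point 1 at the surface (v₁ ≈ 0) and point 2 at the hole (at atmospheric pressure). Bernoulli: P₁ + ρg h = P_atm + ½ρv₂².
With P₁ − P_atm = 112500 Pa, v₂ = √(2gh + 2ΔP/ρ) = √(2·9.8·11.93 + 2·112500/726.7) = 23.31 m/s.

v ≈ 23.31 m/s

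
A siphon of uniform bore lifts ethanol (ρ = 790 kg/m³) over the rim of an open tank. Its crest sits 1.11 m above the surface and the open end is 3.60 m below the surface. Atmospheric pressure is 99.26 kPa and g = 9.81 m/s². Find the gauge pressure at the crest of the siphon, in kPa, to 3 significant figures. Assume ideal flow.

Bernoulli surface→outlet gives ½v² = g·h_out, so v = √(2·9.81·3.60) = 8.40 m/s.
With constant cross-section the crest speed equals v; applying Bernoulli from the surface up to the crest, P_top = P_atm − ½ρv² − ρg·h_top.
P_top = 99260 − ½·790·8.40² − 790·9.81·1.11 = 62800 Pa. So P_gauge = P_top − P_atm = -36500 Pa.

P_gauge = -36.5 kPa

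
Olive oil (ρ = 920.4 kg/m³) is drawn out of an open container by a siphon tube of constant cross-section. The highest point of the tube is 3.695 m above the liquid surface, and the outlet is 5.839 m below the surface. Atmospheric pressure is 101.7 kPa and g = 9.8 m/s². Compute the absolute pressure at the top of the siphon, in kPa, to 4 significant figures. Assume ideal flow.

P_top ≈ 15.70 kPa

From the surface to the outlet (both open to atmosphere, surface at rest): v = √(2g·h_out) = √(2·9.8·5.839) = 10.70 m/s.
With constant cross-section the crest speed equals v; applying Bernoulli from the surface up to the crest, P_top = P_atm − ½ρv² − ρg·h_top.
P_top = 101700 − ½·920.4·10.70² − 920.4·9.8·3.695 = 15700 Pa.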